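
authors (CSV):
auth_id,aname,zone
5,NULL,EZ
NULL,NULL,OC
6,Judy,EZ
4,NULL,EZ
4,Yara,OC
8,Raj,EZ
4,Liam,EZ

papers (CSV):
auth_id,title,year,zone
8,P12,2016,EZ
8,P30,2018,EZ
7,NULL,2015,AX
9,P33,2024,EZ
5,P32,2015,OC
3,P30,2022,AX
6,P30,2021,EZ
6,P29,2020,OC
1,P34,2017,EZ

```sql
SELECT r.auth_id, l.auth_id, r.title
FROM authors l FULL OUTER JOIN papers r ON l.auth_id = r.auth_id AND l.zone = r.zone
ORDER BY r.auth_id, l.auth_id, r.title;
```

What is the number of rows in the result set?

FULL OUTER JOIN keeps every row from both sides; unmatched rows get NULL for the other side's columns.
Matching on l.auth_id = r.auth_id AND l.zone = r.zone. A NULL in a compared column never satisfies the condition.
- l (auth_id=5, zone=EZ) has no partner → padded with NULL.
- l (auth_id=NULL, zone=OC) has no partner → padded with NULL.
- l (auth_id=6, zone=EZ) pairs with 1 row(s) of r.
- l (auth_id=4, zone=EZ) has no partner → padded with NULL.
- l (auth_id=4, zone=OC) has no partner → padded with NULL.
- l (auth_id=8, zone=EZ) pairs with 2 row(s) of r.
- l (auth_id=4, zone=EZ) has no partner → padded with NULL.
- 6 row(s) from r found no l partner → padded with NULL.
Total: 3 matched + 11 padded = 14 rows.

14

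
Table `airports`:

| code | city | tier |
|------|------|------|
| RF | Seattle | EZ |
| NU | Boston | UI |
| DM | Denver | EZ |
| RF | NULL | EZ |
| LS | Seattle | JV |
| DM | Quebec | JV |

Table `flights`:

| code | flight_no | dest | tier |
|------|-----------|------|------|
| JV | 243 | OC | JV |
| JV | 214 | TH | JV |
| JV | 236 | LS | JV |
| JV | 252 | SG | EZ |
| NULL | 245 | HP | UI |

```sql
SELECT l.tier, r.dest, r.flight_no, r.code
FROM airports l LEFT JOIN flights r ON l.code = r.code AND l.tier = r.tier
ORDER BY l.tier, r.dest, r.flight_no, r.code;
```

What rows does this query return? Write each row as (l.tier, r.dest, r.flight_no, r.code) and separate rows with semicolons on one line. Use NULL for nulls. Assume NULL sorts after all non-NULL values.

(EZ, NULL, NULL, NULL); (EZ, NULL, NULL, NULL); (EZ, NULL, NULL, NULL); (JV, NULL, NULL, NULL); (JV, NULL, NULL, NULL); (UI, NULL, NULL, NULL)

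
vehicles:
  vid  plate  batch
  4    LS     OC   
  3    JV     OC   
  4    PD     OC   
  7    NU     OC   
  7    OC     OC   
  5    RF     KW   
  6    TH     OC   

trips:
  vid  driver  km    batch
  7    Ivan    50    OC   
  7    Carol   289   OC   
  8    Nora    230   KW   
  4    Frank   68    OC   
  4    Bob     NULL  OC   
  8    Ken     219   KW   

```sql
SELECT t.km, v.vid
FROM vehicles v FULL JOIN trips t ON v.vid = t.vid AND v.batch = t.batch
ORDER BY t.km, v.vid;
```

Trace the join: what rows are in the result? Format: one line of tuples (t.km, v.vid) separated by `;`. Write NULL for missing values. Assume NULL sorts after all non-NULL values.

(50, 7); (50, 7); (68, 4); (68, 4); (219, NULL); (230, NULL); (289, 7); (289, 7); (NULL, 3); (NULL, 4); (NULL, 4); (NULL, 5); (NULL, 6)

FULL OUTER JOIN keeps every row from both sides; unmatched rows get NULL for the other side's columns.
Matching on v.vid = t.vid AND v.batch = t.batch.
- v[0] vid=4, batch=OC → 2 match(es) in t → 2 row(s).
- v[1] vid=3, batch=OC → no match; kept with NULLs on the t side.
- v[2] vid=4, batch=OC → 2 match(es) in t → 2 row(s).
- v[3] vid=7, batch=OC → 2 match(es) in t → 2 row(s).
- v[4] vid=7, batch=OC → 2 match(es) in t → 2 row(s).
- v[5] vid=5, batch=KW → no match; kept with NULLs on the t side.
- v[6] vid=6, batch=OC → no match; kept with NULLs on the t side.
- plus 2 unmatched t row(s), each kept with NULL v columns.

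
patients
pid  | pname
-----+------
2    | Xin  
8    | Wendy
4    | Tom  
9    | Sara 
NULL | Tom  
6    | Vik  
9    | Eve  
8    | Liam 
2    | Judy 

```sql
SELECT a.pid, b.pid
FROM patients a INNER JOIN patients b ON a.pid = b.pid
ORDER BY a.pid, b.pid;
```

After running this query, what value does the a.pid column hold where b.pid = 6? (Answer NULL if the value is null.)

6

INNER JOIN keeps only pairs where the ON condition holds.
Matching on a.pid = b.pid. A NULL in a compared column never satisfies the condition.
- a row (pid=2): matches 2 b row(s) → 2 output row(s).
- a row (pid=8): matches 2 b row(s) → 2 output row(s).
- a row (pid=4): matches 1 b row(s) → 1 output row(s).
- a row (pid=9): matches 2 b row(s) → 2 output row(s).
- a row (pid=NULL): no match → dropped.
- a row (pid=6): matches 1 b row(s) → 1 output row(s).
- a row (pid=9): matches 2 b row(s) → 2 output row(s).
- a row (pid=8): matches 2 b row(s) → 2 output row(s).
- a row (pid=2): matches 2 b row(s) → 2 output row(s).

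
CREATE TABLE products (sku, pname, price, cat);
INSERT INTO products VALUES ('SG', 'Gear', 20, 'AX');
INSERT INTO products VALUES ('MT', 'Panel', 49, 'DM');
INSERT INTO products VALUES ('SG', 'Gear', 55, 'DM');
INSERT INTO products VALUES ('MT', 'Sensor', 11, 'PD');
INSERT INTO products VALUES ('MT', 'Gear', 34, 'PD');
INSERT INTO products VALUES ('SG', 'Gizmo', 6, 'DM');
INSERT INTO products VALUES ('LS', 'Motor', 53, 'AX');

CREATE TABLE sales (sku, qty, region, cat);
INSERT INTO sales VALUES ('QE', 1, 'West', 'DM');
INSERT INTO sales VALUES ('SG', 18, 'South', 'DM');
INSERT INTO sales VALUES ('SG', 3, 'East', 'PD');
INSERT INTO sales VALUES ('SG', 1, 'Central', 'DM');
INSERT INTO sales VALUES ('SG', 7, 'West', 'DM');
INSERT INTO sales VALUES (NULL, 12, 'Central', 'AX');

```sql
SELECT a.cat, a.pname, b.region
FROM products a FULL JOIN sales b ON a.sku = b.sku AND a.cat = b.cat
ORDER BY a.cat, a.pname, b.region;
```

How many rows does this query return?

FULL OUTER JOIN keeps every row from both sides; unmatched rows get NULL for the other side's columns.
Matching on a.sku = b.sku AND a.cat = b.cat. A NULL in a compared column never satisfies the condition.
- sku=SG, cat=AX: no b row matches, row kept with b columns NULL.
- sku=MT, cat=DM: no b row matches, row kept with b columns NULL.
- sku=SG, cat=DM: 3 matching b row(s), so 3 row(s) emitted.
- sku=MT, cat=PD: no b row matches, row kept with b columns NULL.
- sku=MT, cat=PD: no b row matches, row kept with b columns NULL.
- sku=SG, cat=DM: 3 matching b row(s), so 3 row(s) emitted.
- sku=LS, cat=AX: no b row matches, row kept with b columns NULL.
- 3 row(s) from b found no a partner → padded with NULL.
Total: 6 matched + 8 padded = 14 rows.

14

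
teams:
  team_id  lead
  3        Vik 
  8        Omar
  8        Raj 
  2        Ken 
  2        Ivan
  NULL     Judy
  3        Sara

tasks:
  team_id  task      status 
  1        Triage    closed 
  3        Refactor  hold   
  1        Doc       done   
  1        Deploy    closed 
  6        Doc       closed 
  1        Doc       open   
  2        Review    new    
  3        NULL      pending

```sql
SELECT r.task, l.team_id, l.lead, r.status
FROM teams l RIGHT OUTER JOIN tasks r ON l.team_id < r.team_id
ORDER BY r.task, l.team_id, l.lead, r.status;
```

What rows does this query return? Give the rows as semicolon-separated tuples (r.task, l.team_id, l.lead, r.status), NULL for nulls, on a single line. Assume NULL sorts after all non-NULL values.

RIGHT JOIN keeps every row from `tasks`; unmatched rows get NULL for `teams`'s columns.
Matching on l.team_id < r.team_id. A NULL in a compared column never satisfies the condition.
- l[0] team_id=3 → 1 match(es) in r → 1 row(s).
- l[1] team_id=8 → no match.
- l[2] team_id=8 → no match.
- l[3] team_id=2 → 3 match(es) in r → 3 row(s).
- l[4] team_id=2 → 3 match(es) in r → 3 row(s).
- l[5] team_id=NULL → no match.
- l[6] team_id=3 → 1 match(es) in r → 1 row(s).
- plus 5 unmatched r row(s), each kept with NULL l columns.

(Deploy, NULL, NULL, closed); (Doc, 2, Ivan, closed); (Doc, 2, Ken, closed); (Doc, 3, Sara, closed); (Doc, 3, Vik, closed); (Doc, NULL, NULL, done); (Doc, NULL, NULL, open); (Refactor, 2, Ivan, hold); (Refactor, 2, Ken, hold); (Review, NULL, NULL, new); (Triage, NULL, NULL, closed); (NULL, 2, Ivan, pending); (NULL, 2, Ken, pending)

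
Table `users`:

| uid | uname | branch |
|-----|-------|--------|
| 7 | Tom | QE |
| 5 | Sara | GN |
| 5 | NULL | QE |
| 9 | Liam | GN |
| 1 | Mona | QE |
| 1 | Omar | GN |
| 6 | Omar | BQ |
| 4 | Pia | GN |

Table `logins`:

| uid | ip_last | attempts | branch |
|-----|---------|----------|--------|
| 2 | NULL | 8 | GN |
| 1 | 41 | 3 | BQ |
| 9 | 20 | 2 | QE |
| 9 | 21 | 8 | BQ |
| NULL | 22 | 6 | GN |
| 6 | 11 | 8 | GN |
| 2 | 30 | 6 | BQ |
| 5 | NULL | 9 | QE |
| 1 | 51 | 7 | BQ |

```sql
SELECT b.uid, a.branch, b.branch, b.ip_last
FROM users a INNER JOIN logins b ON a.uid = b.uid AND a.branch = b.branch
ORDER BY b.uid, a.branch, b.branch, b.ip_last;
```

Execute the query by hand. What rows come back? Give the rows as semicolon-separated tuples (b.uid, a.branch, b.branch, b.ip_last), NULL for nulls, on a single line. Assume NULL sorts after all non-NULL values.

(5, QE, QE, NULL)

INNER JOIN keeps only pairs where the ON condition holds.
Matching on a.uid = b.uid AND a.branch = b.branch. A NULL in a compared column never satisfies the condition.
Matched pairs: 1.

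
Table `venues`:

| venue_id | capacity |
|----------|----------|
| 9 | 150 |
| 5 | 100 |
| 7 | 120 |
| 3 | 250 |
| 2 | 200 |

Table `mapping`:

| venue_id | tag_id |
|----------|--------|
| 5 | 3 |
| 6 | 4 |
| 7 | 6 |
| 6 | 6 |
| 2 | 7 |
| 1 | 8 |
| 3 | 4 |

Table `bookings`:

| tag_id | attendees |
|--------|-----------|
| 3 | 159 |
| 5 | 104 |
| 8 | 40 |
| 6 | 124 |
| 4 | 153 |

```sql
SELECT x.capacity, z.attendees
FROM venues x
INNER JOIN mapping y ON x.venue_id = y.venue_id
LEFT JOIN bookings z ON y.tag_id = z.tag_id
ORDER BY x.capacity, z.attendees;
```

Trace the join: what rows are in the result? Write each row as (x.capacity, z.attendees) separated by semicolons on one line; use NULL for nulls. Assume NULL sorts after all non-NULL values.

Evaluate left to right. First `venues x INNER JOIN mapping y` on venue_id: 4 row(s).
Then LEFT JOIN `bookings z` on tag_id: each of those 4 rows is kept; rows whose y.tag_id has no match in z get NULL for z's columns.

(100, 159); (120, 124); (200, NULL); (250, 153)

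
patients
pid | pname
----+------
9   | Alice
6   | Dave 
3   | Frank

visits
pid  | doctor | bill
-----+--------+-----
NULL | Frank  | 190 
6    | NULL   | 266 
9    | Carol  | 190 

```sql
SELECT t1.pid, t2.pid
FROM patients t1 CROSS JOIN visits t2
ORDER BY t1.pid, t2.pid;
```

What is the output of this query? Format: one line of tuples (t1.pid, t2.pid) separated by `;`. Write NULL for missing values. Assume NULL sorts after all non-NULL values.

CROSS JOIN pairs every row of `patients` with every row of `visits`: 3 × 3 = 9 rows.
After projecting and ordering:
t1.pid | t2.pid
3 | 6
3 | 9
3 | NULL
6 | 6
6 | 9
6 | NULL
9 | 6
9 | 9
9 | NULL

(3, 6); (3, 9); (3, NULL); (6, 6); (6, 9); (6, NULL); (9, 6); (9, 9); (9, NULL)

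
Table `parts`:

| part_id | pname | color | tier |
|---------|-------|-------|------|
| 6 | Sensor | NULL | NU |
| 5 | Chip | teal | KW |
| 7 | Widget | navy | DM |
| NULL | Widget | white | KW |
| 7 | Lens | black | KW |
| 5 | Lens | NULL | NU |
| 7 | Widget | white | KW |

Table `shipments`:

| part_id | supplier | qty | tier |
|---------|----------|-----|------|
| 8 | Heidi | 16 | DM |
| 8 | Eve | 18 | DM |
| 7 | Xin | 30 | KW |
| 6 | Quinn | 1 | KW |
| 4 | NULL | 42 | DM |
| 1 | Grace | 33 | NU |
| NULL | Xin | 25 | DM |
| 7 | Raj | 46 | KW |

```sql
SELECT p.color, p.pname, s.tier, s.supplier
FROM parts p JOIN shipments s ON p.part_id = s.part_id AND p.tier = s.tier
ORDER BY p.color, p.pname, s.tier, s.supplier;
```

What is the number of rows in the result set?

INNER JOIN keeps only pairs where the ON condition holds.
Matching on p.part_id = s.part_id AND p.tier = s.tier. A NULL in a compared column never satisfies the condition.
- part_id=6, tier=NU: no matching s row, dropped.
- part_id=5, tier=KW: no matching s row, dropped.
- part_id=7, tier=DM: no matching s row, dropped.
- part_id=NULL, tier=KW: no matching s row, dropped.
- part_id=7, tier=KW: 2 matching s row(s), so 2 row(s) emitted.
- part_id=5, tier=NU: no matching s row, dropped.
- part_id=7, tier=KW: 2 matching s row(s), so 2 row(s) emitted.
Total: 4 rows.

4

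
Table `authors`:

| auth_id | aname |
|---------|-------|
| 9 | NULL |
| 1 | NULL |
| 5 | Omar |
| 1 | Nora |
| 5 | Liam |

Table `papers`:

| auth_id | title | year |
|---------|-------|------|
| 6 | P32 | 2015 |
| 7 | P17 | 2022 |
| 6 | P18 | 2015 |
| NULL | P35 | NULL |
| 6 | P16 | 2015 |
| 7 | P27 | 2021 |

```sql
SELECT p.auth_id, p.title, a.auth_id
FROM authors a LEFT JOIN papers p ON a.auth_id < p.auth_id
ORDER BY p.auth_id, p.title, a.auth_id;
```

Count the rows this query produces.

LEFT JOIN keeps every row from `authors`; unmatched rows get NULL for `papers`'s columns.
Matching on a.auth_id < p.auth_id. A NULL in a compared column never satisfies the condition.
- a (auth_id=9) has no partner → padded with NULL.
- a (auth_id=1) pairs with 5 row(s) of p.
- a (auth_id=5) pairs with 5 row(s) of p.
- a (auth_id=1) pairs with 5 row(s) of p.
- a (auth_id=5) pairs with 5 row(s) of p.
Total: 20 matched + 1 padded = 21 rows.

21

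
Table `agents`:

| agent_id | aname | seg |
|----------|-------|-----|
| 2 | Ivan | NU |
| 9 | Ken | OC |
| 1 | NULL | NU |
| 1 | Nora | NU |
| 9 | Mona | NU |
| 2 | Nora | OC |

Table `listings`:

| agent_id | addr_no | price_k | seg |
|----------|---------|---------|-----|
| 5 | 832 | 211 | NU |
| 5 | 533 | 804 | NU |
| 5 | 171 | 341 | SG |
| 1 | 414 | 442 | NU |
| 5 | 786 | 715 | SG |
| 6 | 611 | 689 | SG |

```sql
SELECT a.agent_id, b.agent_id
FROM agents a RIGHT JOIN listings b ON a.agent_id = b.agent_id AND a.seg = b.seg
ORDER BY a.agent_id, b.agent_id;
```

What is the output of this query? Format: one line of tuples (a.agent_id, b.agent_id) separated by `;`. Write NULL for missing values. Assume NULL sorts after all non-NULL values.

RIGHT JOIN keeps every row from `listings`; unmatched rows get NULL for `agents`'s columns.
Matching on a.agent_id = b.agent_id AND a.seg = b.seg.
- a (agent_id=2, seg=NU) has no partner in b.
- a (agent_id=9, seg=OC) has no partner in b.
- a (agent_id=1, seg=NU) pairs with 1 row(s) of b.
- a (agent_id=1, seg=NU) pairs with 1 row(s) of b.
- a (agent_id=9, seg=NU) has no partner in b.
- a (agent_id=2, seg=OC) has no partner in b.
- plus 5 unmatched b row(s), each kept with NULL a columns.
After projecting and ordering:
a.agent_id | b.agent_id
1 | 1
1 | 1
NULL | 5
NULL | 5
NULL | 5
NULL | 5
NULL | 6

(1, 1); (1, 1); (NULL, 5); (NULL, 5); (NULL, 5); (NULL, 5); (NULL, 6)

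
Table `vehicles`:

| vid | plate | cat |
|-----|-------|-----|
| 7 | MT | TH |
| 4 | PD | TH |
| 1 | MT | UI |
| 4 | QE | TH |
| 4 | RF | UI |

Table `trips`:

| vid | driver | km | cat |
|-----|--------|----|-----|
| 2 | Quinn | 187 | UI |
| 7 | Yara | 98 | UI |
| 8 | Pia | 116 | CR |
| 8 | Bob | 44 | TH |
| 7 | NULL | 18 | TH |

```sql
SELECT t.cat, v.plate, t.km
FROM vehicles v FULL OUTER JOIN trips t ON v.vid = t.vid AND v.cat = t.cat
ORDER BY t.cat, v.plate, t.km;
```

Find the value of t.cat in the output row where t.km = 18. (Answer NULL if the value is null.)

TH

FULL OUTER JOIN keeps every row from both sides; unmatched rows get NULL for the other side's columns.
Matching on v.vid = t.vid AND v.cat = t.cat.
- v (vid=7, cat=TH) pairs with 1 row(s) of t.
- v (vid=4, cat=TH) has no partner → padded with NULL.
- v (vid=1, cat=UI) has no partner → padded with NULL.
- v (vid=4, cat=TH) has no partner → padded with NULL.
- v (vid=4, cat=UI) has no partner → padded with NULL.
- plus 4 unmatched t row(s), each kept with NULL v columns.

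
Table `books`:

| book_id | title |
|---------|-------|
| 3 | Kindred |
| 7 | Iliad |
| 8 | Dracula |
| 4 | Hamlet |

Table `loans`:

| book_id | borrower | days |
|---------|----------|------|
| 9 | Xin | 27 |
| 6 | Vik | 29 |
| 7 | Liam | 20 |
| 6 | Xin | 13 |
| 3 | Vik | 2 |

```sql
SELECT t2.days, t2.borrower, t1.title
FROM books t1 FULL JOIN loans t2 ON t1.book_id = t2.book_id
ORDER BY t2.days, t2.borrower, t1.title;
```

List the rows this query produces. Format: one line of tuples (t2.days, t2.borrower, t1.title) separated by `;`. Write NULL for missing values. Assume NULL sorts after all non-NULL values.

(2, Vik, Kindred); (13, Xin, NULL); (20, Liam, Iliad); (27, Xin, NULL); (29, Vik, NULL); (NULL, NULL, Dracula); (NULL, NULL, Hamlet)

FULL OUTER JOIN keeps every row from both sides; unmatched rows get NULL for the other side's columns.
Matching on t1.book_id = t2.book_id.
- t1 row (book_id=3): matches 1 t2 row(s) → 1 output row(s).
- t1 row (book_id=7): matches 1 t2 row(s) → 1 output row(s).
- t1 row (book_id=8): no match → kept, t2 columns NULL.
- t1 row (book_id=4): no match → kept, t2 columns NULL.
- 3 t2 row(s) had no t1 match → kept, t1 columns NULL.
After projecting and ordering:
t2.days | t2.borrower | t1.title
2 | Vik | Kindred
13 | Xin | NULL
20 | Liam | Iliad
27 | Xin | NULL
29 | Vik | NULL
NULL | NULL | Dracula
NULL | NULL | Hamlet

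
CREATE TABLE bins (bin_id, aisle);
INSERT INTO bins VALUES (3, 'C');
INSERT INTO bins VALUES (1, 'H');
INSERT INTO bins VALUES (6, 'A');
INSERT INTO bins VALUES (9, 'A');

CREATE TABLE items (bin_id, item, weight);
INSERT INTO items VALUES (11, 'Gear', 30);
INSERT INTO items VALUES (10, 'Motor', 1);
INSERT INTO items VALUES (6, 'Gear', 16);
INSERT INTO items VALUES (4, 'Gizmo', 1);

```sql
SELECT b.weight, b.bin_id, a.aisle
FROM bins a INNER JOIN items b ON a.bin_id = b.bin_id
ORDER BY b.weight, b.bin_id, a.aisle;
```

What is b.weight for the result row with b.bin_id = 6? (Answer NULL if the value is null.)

16

INNER JOIN keeps only pairs where the ON condition holds.
Matching on a.bin_id = b.bin_id.
- bin_id=3: no matching b row, dropped.
- bin_id=1: no matching b row, dropped.
- bin_id=6: 1 matching b row(s), so 1 row(s) emitted.
- bin_id=9: no matching b row, dropped.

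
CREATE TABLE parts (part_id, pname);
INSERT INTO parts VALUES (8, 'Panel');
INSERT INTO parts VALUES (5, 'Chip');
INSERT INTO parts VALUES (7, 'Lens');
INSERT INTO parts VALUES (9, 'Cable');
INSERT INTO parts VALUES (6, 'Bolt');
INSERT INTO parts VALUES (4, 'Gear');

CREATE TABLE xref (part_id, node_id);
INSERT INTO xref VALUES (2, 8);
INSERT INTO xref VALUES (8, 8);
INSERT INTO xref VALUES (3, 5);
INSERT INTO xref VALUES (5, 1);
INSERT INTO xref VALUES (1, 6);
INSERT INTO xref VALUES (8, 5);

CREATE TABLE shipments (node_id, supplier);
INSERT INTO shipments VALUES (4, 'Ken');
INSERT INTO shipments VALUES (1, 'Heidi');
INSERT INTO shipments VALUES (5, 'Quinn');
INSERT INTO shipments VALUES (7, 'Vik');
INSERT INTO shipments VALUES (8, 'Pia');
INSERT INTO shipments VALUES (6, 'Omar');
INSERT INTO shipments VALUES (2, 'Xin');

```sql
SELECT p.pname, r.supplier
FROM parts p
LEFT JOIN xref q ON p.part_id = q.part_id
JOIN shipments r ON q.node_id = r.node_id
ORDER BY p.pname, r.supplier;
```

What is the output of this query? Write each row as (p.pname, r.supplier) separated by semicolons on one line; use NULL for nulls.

(Chip, Heidi); (Panel, Pia); (Panel, Quinn)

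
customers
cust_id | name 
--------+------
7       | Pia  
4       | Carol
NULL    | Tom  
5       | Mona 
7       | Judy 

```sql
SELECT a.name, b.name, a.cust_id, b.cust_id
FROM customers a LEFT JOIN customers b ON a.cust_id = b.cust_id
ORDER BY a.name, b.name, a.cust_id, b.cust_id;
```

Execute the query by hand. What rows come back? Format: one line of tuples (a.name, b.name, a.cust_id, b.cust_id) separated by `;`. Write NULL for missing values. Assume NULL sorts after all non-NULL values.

LEFT JOIN keeps every row from `customers a`; unmatched rows get NULL for `customers b`'s columns.
Matching on a.cust_id = b.cust_id. A NULL in a compared column never satisfies the condition.
- cust_id=7: 2 matching b row(s), so 2 row(s) emitted.
- cust_id=4: 1 matching b row(s), so 1 row(s) emitted.
- cust_id=NULL: no b row matches, row kept with b columns NULL.
- cust_id=5: 1 matching b row(s), so 1 row(s) emitted.
- cust_id=7: 2 matching b row(s), so 2 row(s) emitted.
After projecting and ordering:
a.name | b.name | a.cust_id | b.cust_id
Carol | Carol | 4 | 4
Judy | Judy | 7 | 7
Judy | Pia | 7 | 7
Mona | Mona | 5 | 5
Pia | Judy | 7 | 7
Pia | Pia | 7 | 7
Tom | NULL | NULL | NULL

(Carol, Carol, 4, 4); (Judy, Judy, 7, 7); (Judy, Pia, 7, 7); (Mona, Mona, 5, 5); (Pia, Judy, 7, 7); (Pia, Pia, 7, 7); (Tom, NULL, NULL, NULL)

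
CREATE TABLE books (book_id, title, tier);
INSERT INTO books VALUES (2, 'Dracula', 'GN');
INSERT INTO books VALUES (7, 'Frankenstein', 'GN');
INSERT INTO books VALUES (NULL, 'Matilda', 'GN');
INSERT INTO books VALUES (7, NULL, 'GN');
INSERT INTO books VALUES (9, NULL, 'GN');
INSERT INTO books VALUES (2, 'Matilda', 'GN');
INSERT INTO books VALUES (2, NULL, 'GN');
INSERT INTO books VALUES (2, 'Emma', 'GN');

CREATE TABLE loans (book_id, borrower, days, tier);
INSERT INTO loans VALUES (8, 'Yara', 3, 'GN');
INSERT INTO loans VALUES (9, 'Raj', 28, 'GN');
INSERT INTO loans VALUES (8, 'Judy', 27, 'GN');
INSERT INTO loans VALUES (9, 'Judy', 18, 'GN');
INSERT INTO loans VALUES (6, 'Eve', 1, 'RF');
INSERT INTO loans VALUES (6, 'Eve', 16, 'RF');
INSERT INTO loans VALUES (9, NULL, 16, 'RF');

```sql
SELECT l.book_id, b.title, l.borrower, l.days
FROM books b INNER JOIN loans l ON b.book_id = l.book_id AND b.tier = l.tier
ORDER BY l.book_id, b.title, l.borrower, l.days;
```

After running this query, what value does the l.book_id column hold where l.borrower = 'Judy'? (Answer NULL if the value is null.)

9

INNER JOIN keeps only pairs where the ON condition holds.
Matching on b.book_id = l.book_id AND b.tier = l.tier. A NULL in a compared column never satisfies the condition.
- b (book_id=2, tier=GN) has no partner → excluded.
- b (book_id=7, tier=GN) has no partner → excluded.
- b (book_id=NULL, tier=GN) has no partner → excluded.
- b (book_id=7, tier=GN) has no partner → excluded.
- b (book_id=9, tier=GN) pairs with 2 row(s) of l.
- b (book_id=2, tier=GN) has no partner → excluded.
- b (book_id=2, tier=GN) has no partner → excluded.
- b (book_id=2, tier=GN) has no partner → excluded.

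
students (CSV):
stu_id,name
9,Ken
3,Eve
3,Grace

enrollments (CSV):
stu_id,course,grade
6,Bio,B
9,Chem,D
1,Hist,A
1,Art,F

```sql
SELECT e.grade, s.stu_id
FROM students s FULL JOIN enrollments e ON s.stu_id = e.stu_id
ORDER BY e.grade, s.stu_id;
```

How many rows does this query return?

6

FULL OUTER JOIN keeps every row from both sides; unmatched rows get NULL for the other side's columns.
Matching on s.stu_id = e.stu_id.
- stu_id=9: 1 matching e row(s), so 1 row(s) emitted.
- stu_id=3: no e row matches, row kept with e columns NULL.
- stu_id=3: no e row matches, row kept with e columns NULL.
- 3 row(s) from e found no s partner → padded with NULL.
Total: 1 matched + 5 padded = 6 rows.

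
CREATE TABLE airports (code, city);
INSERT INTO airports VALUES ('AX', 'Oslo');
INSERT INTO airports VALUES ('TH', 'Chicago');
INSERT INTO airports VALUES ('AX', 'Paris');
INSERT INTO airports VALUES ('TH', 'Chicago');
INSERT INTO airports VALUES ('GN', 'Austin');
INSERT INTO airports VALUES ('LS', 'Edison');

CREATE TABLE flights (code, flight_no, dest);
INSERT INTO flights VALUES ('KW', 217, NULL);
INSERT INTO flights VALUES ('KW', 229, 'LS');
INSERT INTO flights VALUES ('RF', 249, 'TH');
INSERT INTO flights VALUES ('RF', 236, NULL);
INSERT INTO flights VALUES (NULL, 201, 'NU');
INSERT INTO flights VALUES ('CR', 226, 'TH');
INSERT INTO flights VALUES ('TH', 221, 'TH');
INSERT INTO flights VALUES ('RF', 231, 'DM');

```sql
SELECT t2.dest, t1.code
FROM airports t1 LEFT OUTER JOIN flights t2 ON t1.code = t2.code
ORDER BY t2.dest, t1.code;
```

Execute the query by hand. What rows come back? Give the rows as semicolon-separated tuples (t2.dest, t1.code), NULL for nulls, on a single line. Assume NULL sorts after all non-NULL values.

(TH, TH); (TH, TH); (NULL, AX); (NULL, AX); (NULL, GN); (NULL, LS)

LEFT JOIN keeps every row from `airports`; unmatched rows get NULL for `flights`'s columns.
Matching on t1.code = t2.code. A NULL in a compared column never satisfies the condition.
Matched pairs: 2; unmatched t1 rows kept: 4.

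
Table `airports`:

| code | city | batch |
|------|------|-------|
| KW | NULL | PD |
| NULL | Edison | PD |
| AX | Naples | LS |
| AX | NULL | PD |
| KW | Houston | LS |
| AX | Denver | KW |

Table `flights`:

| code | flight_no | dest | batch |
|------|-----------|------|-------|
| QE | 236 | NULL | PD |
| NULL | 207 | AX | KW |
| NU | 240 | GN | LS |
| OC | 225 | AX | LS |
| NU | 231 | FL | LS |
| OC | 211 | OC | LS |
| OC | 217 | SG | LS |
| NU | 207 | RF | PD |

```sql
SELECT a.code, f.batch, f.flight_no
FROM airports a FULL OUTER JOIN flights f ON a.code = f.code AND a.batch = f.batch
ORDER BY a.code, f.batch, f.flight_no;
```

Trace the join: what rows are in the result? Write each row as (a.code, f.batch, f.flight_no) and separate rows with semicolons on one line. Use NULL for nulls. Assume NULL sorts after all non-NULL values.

FULL OUTER JOIN keeps every row from both sides; unmatched rows get NULL for the other side's columns.
Matching on a.code = f.code AND a.batch = f.batch. A NULL in a compared column never satisfies the condition.
Matched pairs: 0; unmatched a rows kept: 6; unmatched f rows kept: 8.

(AX, NULL, NULL); (AX, NULL, NULL); (AX, NULL, NULL); (KW, NULL, NULL); (KW, NULL, NULL); (NULL, KW, 207); (NULL, LS, 211); (NULL, LS, 217); (NULL, LS, 225); (NULL, LS, 231); (NULL, LS, 240); (NULL, PD, 207); (NULL, PD, 236); (NULL, NULL, NULL)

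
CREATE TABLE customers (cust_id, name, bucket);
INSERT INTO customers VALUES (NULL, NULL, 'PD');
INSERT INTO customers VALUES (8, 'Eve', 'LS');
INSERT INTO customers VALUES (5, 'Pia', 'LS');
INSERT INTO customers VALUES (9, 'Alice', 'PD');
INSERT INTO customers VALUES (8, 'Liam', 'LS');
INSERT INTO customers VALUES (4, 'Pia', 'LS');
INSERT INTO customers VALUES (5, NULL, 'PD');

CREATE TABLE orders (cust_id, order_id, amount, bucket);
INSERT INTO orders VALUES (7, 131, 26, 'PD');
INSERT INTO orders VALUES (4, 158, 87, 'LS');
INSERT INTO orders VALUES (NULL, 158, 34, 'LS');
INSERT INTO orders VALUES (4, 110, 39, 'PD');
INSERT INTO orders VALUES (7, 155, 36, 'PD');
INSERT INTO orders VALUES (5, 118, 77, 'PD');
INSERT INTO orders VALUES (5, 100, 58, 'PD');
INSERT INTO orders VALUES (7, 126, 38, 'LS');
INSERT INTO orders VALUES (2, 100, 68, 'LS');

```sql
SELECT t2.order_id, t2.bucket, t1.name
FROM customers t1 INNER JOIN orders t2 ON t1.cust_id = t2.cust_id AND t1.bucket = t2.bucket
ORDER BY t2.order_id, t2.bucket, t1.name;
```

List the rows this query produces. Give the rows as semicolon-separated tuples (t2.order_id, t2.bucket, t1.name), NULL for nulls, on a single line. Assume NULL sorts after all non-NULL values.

INNER JOIN keeps only pairs where the ON condition holds.
Matching on t1.cust_id = t2.cust_id AND t1.bucket = t2.bucket. A NULL in a compared column never satisfies the condition.
- cust_id=NULL, bucket=PD: no matching t2 row, dropped.
- cust_id=8, bucket=LS: no matching t2 row, dropped.
- cust_id=5, bucket=LS: no matching t2 row, dropped.
- cust_id=9, bucket=PD: no matching t2 row, dropped.
- cust_id=8, bucket=LS: no matching t2 row, dropped.
- cust_id=4, bucket=LS: 1 matching t2 row(s), so 1 row(s) emitted.
- cust_id=5, bucket=PD: 2 matching t2 row(s), so 2 row(s) emitted.
After projecting and ordering:
t2.order_id | t2.bucket | t1.name
100 | PD | NULL
118 | PD | NULL
158 | LS | Pia

(100, PD, NULL); (118, PD, NULL); (158, LS, Pia)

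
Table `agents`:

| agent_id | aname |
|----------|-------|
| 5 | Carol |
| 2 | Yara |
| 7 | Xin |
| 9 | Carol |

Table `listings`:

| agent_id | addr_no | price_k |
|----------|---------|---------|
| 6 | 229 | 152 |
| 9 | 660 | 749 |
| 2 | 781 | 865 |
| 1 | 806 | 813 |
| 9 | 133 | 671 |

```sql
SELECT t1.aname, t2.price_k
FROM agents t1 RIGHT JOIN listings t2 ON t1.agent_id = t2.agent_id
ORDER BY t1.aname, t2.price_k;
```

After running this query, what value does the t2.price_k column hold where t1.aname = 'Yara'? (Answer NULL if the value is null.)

865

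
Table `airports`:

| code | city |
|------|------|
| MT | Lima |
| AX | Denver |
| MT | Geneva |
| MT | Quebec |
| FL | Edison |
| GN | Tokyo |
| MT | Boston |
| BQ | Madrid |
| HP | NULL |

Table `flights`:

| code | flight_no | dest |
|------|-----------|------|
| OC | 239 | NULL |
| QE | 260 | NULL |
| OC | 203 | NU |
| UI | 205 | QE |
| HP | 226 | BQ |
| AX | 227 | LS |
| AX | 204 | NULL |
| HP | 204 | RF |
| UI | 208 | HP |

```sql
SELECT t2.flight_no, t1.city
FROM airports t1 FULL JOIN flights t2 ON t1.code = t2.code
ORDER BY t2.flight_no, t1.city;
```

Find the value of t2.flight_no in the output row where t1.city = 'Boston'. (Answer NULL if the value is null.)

NULL

FULL OUTER JOIN keeps every row from both sides; unmatched rows get NULL for the other side's columns.
Matching on t1.code = t2.code.
- code=MT: no t2 row matches, row kept with t2 columns NULL.
- code=AX: 2 matching t2 row(s), so 2 row(s) emitted.
- code=MT: no t2 row matches, row kept with t2 columns NULL.
- code=MT: no t2 row matches, row kept with t2 columns NULL.
- code=FL: no t2 row matches, row kept with t2 columns NULL.
- code=GN: no t2 row matches, row kept with t2 columns NULL.
- code=MT: no t2 row matches, row kept with t2 columns NULL.
- code=BQ: no t2 row matches, row kept with t2 columns NULL.
- code=HP: 2 matching t2 row(s), so 2 row(s) emitted.
- 5 t2 row(s) had no t1 match → kept, t1 columns NULL.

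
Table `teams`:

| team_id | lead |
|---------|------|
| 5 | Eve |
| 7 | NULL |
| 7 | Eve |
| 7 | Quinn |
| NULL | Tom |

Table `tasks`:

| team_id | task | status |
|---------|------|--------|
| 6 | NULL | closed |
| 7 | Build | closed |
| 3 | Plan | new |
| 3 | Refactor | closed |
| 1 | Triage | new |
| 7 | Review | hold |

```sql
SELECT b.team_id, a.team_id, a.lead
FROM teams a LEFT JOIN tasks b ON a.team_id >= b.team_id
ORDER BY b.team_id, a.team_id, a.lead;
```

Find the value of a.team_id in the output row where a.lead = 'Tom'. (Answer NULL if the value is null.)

LEFT JOIN keeps every row from `teams`; unmatched rows get NULL for `tasks`'s columns.
Matching on a.team_id >= b.team_id. A NULL in a compared column never satisfies the condition.
- a (team_id=5) pairs with 3 row(s) of b.
- a (team_id=7) pairs with 6 row(s) of b.
- a (team_id=7) pairs with 6 row(s) of b.
- a (team_id=7) pairs with 6 row(s) of b.
- a (team_id=NULL) has no partner → padded with NULL.

NULL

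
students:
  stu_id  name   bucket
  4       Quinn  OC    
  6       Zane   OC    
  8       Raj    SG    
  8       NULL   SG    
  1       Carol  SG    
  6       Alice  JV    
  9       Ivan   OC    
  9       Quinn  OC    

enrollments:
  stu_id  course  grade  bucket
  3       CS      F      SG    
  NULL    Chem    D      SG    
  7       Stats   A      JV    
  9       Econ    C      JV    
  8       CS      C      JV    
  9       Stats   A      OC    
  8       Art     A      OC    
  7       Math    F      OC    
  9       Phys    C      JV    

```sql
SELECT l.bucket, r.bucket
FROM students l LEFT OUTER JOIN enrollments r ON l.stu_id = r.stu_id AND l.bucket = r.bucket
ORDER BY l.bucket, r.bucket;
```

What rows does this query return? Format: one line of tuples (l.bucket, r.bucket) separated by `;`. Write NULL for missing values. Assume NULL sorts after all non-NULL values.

LEFT JOIN keeps every row from `students`; unmatched rows get NULL for `enrollments`'s columns.
Matching on l.stu_id = r.stu_id AND l.bucket = r.bucket. A NULL in a compared column never satisfies the condition.
- stu_id=4, bucket=OC: no r row matches, row kept with r columns NULL.
- stu_id=6, bucket=OC: no r row matches, row kept with r columns NULL.
- stu_id=8, bucket=SG: no r row matches, row kept with r columns NULL.
- stu_id=8, bucket=SG: no r row matches, row kept with r columns NULL.
- stu_id=1, bucket=SG: no r row matches, row kept with r columns NULL.
- stu_id=6, bucket=JV: no r row matches, row kept with r columns NULL.
- stu_id=9, bucket=OC: 1 matching r row(s), so 1 row(s) emitted.
- stu_id=9, bucket=OC: 1 matching r row(s), so 1 row(s) emitted.
After projecting and ordering:
l.bucket | r.bucket
JV | NULL
OC | OC
OC | OC
OC | NULL
OC | NULL
SG | NULL
SG | NULL
SG | NULL

(JV, NULL); (OC, OC); (OC, OC); (OC, NULL); (OC, NULL); (SG, NULL); (SG, NULL); (SG, NULL)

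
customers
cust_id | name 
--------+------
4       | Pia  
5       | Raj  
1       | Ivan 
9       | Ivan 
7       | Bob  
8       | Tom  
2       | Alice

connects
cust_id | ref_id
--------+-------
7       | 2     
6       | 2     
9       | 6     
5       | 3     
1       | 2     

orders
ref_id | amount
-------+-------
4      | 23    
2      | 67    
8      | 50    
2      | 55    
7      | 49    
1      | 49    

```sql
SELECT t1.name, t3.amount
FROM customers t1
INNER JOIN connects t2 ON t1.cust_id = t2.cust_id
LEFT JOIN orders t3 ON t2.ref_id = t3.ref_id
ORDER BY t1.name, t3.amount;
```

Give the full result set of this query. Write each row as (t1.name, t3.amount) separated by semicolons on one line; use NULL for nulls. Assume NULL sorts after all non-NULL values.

(Bob, 55); (Bob, 67); (Ivan, 55); (Ivan, 67); (Ivan, NULL); (Raj, NULL)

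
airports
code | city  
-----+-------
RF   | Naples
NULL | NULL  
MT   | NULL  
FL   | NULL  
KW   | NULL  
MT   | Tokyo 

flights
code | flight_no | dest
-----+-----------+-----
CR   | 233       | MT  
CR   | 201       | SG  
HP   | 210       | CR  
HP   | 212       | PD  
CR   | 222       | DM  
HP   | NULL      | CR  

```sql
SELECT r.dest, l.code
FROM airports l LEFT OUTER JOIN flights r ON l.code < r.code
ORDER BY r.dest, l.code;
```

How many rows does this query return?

8

LEFT JOIN keeps every row from `airports`; unmatched rows get NULL for `flights`'s columns.
Matching on l.code < r.code. A NULL in a compared column never satisfies the condition.
Matched pairs: 3; unmatched l rows kept: 5.
Total: 3 matched + 5 padded = 8 rows.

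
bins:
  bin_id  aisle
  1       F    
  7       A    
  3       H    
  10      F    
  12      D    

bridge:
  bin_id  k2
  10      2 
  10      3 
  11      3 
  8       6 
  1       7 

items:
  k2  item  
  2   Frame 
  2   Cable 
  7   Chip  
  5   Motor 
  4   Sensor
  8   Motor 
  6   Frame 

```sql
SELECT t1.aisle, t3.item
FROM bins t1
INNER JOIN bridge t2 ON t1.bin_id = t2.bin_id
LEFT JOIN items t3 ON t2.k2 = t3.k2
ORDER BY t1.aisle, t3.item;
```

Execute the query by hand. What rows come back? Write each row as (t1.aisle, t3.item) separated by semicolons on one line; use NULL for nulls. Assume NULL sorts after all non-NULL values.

(F, Cable); (F, Chip); (F, Frame); (F, NULL)

Evaluate left to right. First `bins t1 INNER JOIN bridge t2` on bin_id: 3 row(s).
Then LEFT JOIN `items t3` on k2: each of those 3 rows is kept; rows whose t2.k2 has no match in t3 get NULL for t3's columns.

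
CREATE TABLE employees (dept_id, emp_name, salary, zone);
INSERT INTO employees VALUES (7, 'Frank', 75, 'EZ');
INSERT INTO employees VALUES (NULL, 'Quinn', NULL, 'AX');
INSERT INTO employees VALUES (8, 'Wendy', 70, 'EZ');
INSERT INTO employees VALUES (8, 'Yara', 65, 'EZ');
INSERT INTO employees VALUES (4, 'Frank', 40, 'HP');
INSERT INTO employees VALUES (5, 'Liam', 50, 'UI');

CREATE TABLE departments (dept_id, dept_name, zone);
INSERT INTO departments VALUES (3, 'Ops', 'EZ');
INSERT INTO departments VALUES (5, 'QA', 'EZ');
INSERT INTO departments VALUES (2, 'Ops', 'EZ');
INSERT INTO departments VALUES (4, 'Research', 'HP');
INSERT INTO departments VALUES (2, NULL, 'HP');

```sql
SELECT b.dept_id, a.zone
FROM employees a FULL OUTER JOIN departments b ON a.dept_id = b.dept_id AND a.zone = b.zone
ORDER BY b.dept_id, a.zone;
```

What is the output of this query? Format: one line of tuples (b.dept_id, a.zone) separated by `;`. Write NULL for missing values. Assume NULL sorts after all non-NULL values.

FULL OUTER JOIN keeps every row from both sides; unmatched rows get NULL for the other side's columns.
Matching on a.dept_id = b.dept_id AND a.zone = b.zone. A NULL in a compared column never satisfies the condition.
Matched pairs: 1; unmatched a rows kept: 5; unmatched b rows kept: 4.

(2, NULL); (2, NULL); (3, NULL); (4, HP); (5, NULL); (NULL, AX); (NULL, EZ); (NULL, EZ); (NULL, EZ); (NULL, UI)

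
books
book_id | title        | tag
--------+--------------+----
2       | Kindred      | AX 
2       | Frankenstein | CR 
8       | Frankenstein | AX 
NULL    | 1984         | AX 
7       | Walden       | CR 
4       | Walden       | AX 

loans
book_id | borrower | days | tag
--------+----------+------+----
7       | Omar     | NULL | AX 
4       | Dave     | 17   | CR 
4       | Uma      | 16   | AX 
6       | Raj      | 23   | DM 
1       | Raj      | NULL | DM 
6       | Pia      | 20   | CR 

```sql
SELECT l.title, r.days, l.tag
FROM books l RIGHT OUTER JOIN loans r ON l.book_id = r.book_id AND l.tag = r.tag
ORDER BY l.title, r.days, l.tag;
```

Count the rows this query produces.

RIGHT JOIN keeps every row from `loans`; unmatched rows get NULL for `books`'s columns.
Matching on l.book_id = r.book_id AND l.tag = r.tag. A NULL in a compared column never satisfies the condition.
Matched pairs: 1; unmatched r rows kept: 5.
Total: 1 matched + 5 padded = 6 rows.

6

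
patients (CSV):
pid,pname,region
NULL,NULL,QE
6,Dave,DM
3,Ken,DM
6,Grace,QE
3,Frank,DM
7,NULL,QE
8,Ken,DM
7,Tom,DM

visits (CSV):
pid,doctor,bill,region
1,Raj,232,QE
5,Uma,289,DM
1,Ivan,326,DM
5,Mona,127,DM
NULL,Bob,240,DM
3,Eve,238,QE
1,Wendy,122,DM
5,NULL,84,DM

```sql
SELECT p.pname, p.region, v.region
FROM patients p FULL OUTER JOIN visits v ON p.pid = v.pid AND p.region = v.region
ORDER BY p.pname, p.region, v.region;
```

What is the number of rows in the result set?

16

FULL OUTER JOIN keeps every row from both sides; unmatched rows get NULL for the other side's columns.
Matching on p.pid = v.pid AND p.region = v.region. A NULL in a compared column never satisfies the condition.
- p row (pid=NULL, region=QE): no match → kept, v columns NULL.
- p row (pid=6, region=DM): no match → kept, v columns NULL.
- p row (pid=3, region=DM): no match → kept, v columns NULL.
- p row (pid=6, region=QE): no match → kept, v columns NULL.
- p row (pid=3, region=DM): no match → kept, v columns NULL.
- p row (pid=7, region=QE): no match → kept, v columns NULL.
- p row (pid=8, region=DM): no match → kept, v columns NULL.
- p row (pid=7, region=DM): no match → kept, v columns NULL.
- 8 row(s) from v found no p partner → padded with NULL.
Total: 0 matched + 16 padded = 16 rows.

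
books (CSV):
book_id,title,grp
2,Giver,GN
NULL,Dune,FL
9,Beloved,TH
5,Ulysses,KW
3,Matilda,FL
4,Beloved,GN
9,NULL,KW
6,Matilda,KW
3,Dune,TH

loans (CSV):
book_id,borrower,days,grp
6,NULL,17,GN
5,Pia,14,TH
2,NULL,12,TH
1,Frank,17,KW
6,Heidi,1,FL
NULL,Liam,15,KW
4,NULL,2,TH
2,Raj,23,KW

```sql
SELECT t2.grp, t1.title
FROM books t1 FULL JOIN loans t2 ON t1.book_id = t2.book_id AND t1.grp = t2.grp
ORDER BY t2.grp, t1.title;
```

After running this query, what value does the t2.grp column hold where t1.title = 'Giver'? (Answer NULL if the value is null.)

NULL

FULL OUTER JOIN keeps every row from both sides; unmatched rows get NULL for the other side's columns.
Matching on t1.book_id = t2.book_id AND t1.grp = t2.grp. A NULL in a compared column never satisfies the condition.
Matched pairs: 0; unmatched t1 rows kept: 9; unmatched t2 rows kept: 8.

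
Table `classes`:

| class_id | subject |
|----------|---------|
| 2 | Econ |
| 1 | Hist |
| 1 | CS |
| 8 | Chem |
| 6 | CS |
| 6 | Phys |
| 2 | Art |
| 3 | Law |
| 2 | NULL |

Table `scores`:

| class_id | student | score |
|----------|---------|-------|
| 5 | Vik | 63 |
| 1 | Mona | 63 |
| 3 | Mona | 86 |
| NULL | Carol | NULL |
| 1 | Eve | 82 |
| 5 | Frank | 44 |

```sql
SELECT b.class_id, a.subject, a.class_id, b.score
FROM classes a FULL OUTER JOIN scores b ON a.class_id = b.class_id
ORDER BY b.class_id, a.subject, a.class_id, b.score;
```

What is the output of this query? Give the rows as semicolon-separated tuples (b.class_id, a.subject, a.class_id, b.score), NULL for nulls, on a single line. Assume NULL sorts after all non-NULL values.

(1, CS, 1, 63); (1, CS, 1, 82); (1, Hist, 1, 63); (1, Hist, 1, 82); (3, Law, 3, 86); (5, NULL, NULL, 44); (5, NULL, NULL, 63); (NULL, Art, 2, NULL); (NULL, CS, 6, NULL); (NULL, Chem, 8, NULL); (NULL, Econ, 2, NULL); (NULL, Phys, 6, NULL); (NULL, NULL, 2, NULL); (NULL, NULL, NULL, NULL)

FULL OUTER JOIN keeps every row from both sides; unmatched rows get NULL for the other side's columns.
Matching on a.class_id = b.class_id. A NULL in a compared column never satisfies the condition.
- class_id=2: no b row matches, row kept with b columns NULL.
- class_id=1: 2 matching b row(s), so 2 row(s) emitted.
- class_id=1: 2 matching b row(s), so 2 row(s) emitted.
- class_id=8: no b row matches, row kept with b columns NULL.
- class_id=6: no b row matches, row kept with b columns NULL.
- class_id=6: no b row matches, row kept with b columns NULL.
- class_id=2: no b row matches, row kept with b columns NULL.
- class_id=3: 1 matching b row(s), so 1 row(s) emitted.
- class_id=2: no b row matches, row kept with b columns NULL.
- plus 3 unmatched b row(s), each kept with NULL a columns.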